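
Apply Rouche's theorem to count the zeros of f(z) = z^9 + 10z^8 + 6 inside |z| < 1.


Step 1: On |z| = 1 the three terms have sizes |z^9| = 1^9 = 1, |10z^8| = 10*1^8 = 10, |6| = 6
Step 2: The dominant term is g(z) = 10z^8; let h(z) = z^9 + 6 so f = g + h
Step 3: On |z| = 1: |g| = 10 and |h| <= 1 + 6 = 7
Step 4: Since 10 > 7, |h| < |g| on |z| = 1, so by Rouche f has the same number of zeros as g inside |z| < 1
Step 5: g(z) = 10z^8 has 8 zeros (at the origin, multiplicity 8) inside |z| < 1. Answer = 8

8


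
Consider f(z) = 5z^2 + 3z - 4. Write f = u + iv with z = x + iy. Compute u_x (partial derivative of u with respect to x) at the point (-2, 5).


Step 1: f(z) = 5(x+iy)^2 + 3(x+iy) - 4
Step 2: u = 5(x^2 - y^2) + 3x - 4
Step 3: u_x = 10x + 3
Step 4: At (-2, 5): u_x = -20 + 3 = -17

-17


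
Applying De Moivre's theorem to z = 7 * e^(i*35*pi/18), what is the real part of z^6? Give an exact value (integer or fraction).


Step 1: By De Moivre's theorem, z^6 = 7^6 * e^(i*6*35*pi/18) = 117649 * (cos(35*pi/3) + i*sin(35*pi/3))
Step 2: |z|^6 = 7^6 = 117649
Step 3: Reduce the angle mod 2*pi: 35*pi/3 - 10*pi = 5*pi/3
Step 4: cos(5*pi/3) = 1/2
Step 5: Re(z^6) = 117649 * 1/2 = 117649/2

117649/2


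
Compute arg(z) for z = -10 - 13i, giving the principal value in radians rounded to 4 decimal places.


Step 1: z = -10 - 13i
Step 2: arg(z) = atan2(-13, -10)
Step 3: arg(z) = -2.2265

-2.2265


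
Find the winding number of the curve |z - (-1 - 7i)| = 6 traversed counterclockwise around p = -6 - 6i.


Step 1: Center c = (-1, -7), radius = 6
Step 2: |p - c|^2 = (-5)^2 + 1^2 = 26
Step 3: r^2 = 36
Step 4: |p-c| < r so winding number = 1

1


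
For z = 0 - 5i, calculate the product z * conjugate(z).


Step 1: conj(z) = 0 + 5i
Step 2: z * conj(z) = 0^2 + (-5)^2
Step 3: = 0 + 25 = 25

25


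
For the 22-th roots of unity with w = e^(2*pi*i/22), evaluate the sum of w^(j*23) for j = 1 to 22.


Step 1: The sum sum_{j=1}^{n} w^(k*j) equals n if n | k, else 0.
Step 2: Here n = 22, k = 23
Step 3: Does n divide k? 22 | 23 -> False
Step 4: Sum = 0

0


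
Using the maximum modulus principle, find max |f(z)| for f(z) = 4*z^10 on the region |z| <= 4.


Step 1: On |z| = 4, |f(z)| = 4 * |z|^10 = 4 * 4^10
Step 2: By maximum modulus principle, maximum is on boundary.
Step 3: Maximum = 4 * 1048576 = 4194304

4194304


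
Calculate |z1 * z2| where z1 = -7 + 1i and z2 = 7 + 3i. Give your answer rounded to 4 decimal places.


Step 1: |z1| = sqrt((-7)^2 + 1^2) = sqrt(50)
Step 2: |z2| = sqrt(7^2 + 3^2) = sqrt(58)
Step 3: |z1*z2| = |z1|*|z2| = sqrt(50) * sqrt(58) = sqrt(50 * 58) = sqrt(2900)
Step 4: = 53.8516

53.8516


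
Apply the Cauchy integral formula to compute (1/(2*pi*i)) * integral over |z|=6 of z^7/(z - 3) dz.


Step 1: f(z) = z^7, a = 3 is inside |z| = 6
Step 2: By Cauchy integral formula: (1/(2pi*i)) * integral = f(a)
Step 3: f(3) = 3^7 = 2187

2187


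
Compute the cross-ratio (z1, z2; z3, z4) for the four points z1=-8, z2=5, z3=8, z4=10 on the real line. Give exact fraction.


Step 1: (z1-z3)(z2-z4) = (-16) * (-5) = 80
Step 2: (z1-z4)(z2-z3) = (-18) * (-3) = 54
Step 3: Cross-ratio = 80/54 = 40/27

40/27


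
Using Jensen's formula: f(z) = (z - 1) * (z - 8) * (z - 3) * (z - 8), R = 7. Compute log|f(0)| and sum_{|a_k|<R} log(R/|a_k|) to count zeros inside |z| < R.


Jensen's formula: (1/2pi)*integral log|f(Re^it)|dt = log|f(0)| + sum_{|a_k|<R} log(R/|a_k|)
Step 1: f(0) = (-1) * (-8) * (-3) * (-8) = 192
Step 2: log|f(0)| = log|1| + log|8| + log|3| + log|8| = 5.2575
Step 3: Zeros inside |z| < 7: 1, 3
Step 4: Jensen sum = log(7/1) + log(7/3) = 2.7932
Step 5: n(R) = number of terms in the Jensen sum = count of zeros inside |z| < 7 = 2

2


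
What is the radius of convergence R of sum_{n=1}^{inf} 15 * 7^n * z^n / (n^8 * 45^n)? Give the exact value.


Step 1: General term a_n = 15 * 7^n / (n^8 * 45^n)
Step 2: By the root test, |a_n|^(1/n) = 15^(1/n) * 7 / (n^(8/n) * 45) -> 7/45 as n -> infinity (since 15^(1/n) -> 1 and n^(8/n) -> 1)
Step 3: R = 1/lim|a_n|^(1/n) = 45/7

45/7


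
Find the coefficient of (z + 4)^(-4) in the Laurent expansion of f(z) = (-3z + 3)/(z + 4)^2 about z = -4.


Step 1: Write the numerator in powers of (z + 4): -3z + 3 = -3(z + 4) + (-3*(-4) + 3) = -3(z + 4) + 15
Step 2: Divide by (z + 4)^2: f(z) = 15(z + 4)^(-2) - 3(z + 4)^(-1)
Step 3: This finite sum is the Laurent series of f about z = -4.
Step 4: Only the powers -2 and -1 appear, so the coefficient of (z + 4)^(-4) = 0

0


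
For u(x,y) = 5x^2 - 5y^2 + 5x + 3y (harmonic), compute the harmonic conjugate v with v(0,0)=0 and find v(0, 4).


Step 1: v_x = -u_y = 10y - 3
Step 2: v_y = u_x = 10x + 5
Step 3: v = 10xy - 3x + 5y + C
Step 4: v(0,0) = 0 => C = 0
Step 5: v(0, 4) = 20

20


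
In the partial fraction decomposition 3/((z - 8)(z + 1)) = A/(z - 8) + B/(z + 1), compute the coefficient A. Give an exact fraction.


Step 1: Multiply both sides by (z - 8) and set z = 8
Step 2: A = 3 / (8 + 1)
Step 3: A = 3 / 9
Step 4: A = 1/3

1/3


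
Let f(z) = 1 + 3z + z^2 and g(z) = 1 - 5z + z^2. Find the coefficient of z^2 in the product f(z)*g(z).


Step 1: z^2 term in f*g comes from: (1)*(z^2) + (3z)*(-5z) + (z^2)*(1)
Step 2: = 1 - 15 + 1
Step 3: = -13

-13


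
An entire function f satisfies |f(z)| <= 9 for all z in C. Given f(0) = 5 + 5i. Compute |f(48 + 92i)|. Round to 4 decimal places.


Step 1: By Liouville's theorem, a bounded entire function is constant.
Step 2: f(z) = f(0) = 5 + 5i for all z.
Step 3: |f(w)| = |5 + 5i| = sqrt(25 + 25)
Step 4: = 7.0711

7.0711


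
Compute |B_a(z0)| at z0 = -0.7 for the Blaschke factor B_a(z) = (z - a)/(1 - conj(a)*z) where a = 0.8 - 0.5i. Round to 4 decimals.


Step 1: Numerator z0 - a = -0.7 - (0.8 - 0.5i) = -1.5 + 0.5i
Step 2: Denominator 1 - conj(a)*z0 = 1 - (0.8 + 0.5i)*(-0.7) = 1.56 + 0.35i
Step 3: |z0 - a|^2 = (-1.5)^2 + 0.5^2 = 2.5; |1 - conj(a)*z0|^2 = 1.56^2 + 0.35^2 = 2.5561
Step 4: |B_a(-0.7)| = sqrt(2.5 / 2.5561) = sqrt(0.978053)
Step 5: = 0.989

0.989


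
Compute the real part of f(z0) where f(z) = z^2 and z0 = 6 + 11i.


Step 1: z0 = 6 + 11i
Step 2: z0^2 = 6^2 - 11^2 + 132i
Step 3: real part = 36 - 121 = -85

-85


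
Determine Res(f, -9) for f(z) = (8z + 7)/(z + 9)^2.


Step 1: Pole of order 2 at z = -9
Step 2: Res = lim d/dz [(z + 9)^2 * f(z)] as z -> -9
Step 3: (z + 9)^2 * f(z) = 8z + 7
Step 4: d/dz[8z + 7] = 8

8


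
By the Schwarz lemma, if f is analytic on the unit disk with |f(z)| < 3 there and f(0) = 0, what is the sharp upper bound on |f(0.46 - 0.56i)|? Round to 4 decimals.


Step 1: g = f/3 maps D -> D with g(0) = 0, so by the Schwarz lemma |g(z)| <= |z|, i.e. |f(z)| <= 3|z|; this is sharp (f(z) = 3z).
Step 2: |z0|^2 = 0.46^2 + (-0.56)^2 = 0.5252
Step 3: |z0| = sqrt(0.5252) = 0.724707
Step 4: Best bound = 3 * |z0| = 3 * 0.724707 = 2.1741

2.1741


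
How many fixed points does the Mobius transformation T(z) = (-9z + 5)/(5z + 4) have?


Step 1: Fixed points satisfy T(z) = z
Step 2: 5z^2 + 13z - 5 = 0
Step 3: Discriminant = 13^2 - 4*5*(-5) = 269
Step 4: Number of fixed points = 2

2


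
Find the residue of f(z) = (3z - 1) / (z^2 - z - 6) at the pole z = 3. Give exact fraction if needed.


Step 1: Q(z) = z^2 - z - 6 = (z - 3)(z + 2)
Step 2: Q'(z) = 2z - 1
Step 3: Q'(3) = 5, P(3) = 8
Step 4: Res = P(3)/Q'(3) = 8/5 = 8/5

8/5


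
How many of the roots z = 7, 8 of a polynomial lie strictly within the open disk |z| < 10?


Step 1: Check each root:
  z = 7: |7| = 7 < 10
  z = 8: |8| = 8 < 10
Step 2: Count = 2

2


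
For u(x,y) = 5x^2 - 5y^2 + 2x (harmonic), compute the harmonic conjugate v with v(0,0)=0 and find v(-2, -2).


Step 1: v_x = -u_y = 10y + 0
Step 2: v_y = u_x = 10x + 2
Step 3: v = 10xy + 2y + C
Step 4: v(0,0) = 0 => C = 0
Step 5: v(-2, -2) = 36

36


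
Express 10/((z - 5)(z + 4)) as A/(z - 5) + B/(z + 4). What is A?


Step 1: Multiply both sides by (z - 5) and set z = 5
Step 2: A = 10 / (5 + 4)
Step 3: A = 10 / 9
Step 4: A = 10/9

10/9


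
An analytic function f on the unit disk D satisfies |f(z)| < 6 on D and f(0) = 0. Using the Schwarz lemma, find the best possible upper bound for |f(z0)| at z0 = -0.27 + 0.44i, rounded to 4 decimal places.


Step 1: g = f/6 maps D -> D with g(0) = 0, so by the Schwarz lemma |g(z)| <= |z|, i.e. |f(z)| <= 6|z|; this is sharp (f(z) = 6z).
Step 2: |z0|^2 = (-0.27)^2 + 0.44^2 = 0.2665
Step 3: |z0| = sqrt(0.2665) = 0.516236
Step 4: Best bound = 6 * |z0| = 6 * 0.516236 = 3.0974

3.0974


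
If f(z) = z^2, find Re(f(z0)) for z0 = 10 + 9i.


Step 1: z0 = 10 + 9i
Step 2: z0^2 = 10^2 - 9^2 + 180i
Step 3: real part = 100 - 81 = 19

19


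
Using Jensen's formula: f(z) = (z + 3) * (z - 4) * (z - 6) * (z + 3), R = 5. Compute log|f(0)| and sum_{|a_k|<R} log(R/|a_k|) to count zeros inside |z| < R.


Jensen's formula: (1/2pi)*integral log|f(Re^it)|dt = log|f(0)| + sum_{|a_k|<R} log(R/|a_k|)
Step 1: f(0) = 3 * (-4) * (-6) * 3 = 216
Step 2: log|f(0)| = log|-3| + log|4| + log|6| + log|-3| = 5.3753
Step 3: Zeros inside |z| < 5: -3, 4, -3
Step 4: Jensen sum = log(5/3) + log(5/4) + log(5/3) = 1.2448
Step 5: n(R) = number of terms in the Jensen sum = count of zeros inside |z| < 5 = 3

3


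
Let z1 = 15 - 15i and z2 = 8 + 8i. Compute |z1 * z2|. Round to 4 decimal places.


Step 1: |z1| = sqrt(15^2 + (-15)^2) = sqrt(450)
Step 2: |z2| = sqrt(8^2 + 8^2) = sqrt(128)
Step 3: |z1*z2| = |z1|*|z2| = sqrt(450) * sqrt(128) = sqrt(450 * 128) = sqrt(57600)
Step 4: = 240.0

240.0


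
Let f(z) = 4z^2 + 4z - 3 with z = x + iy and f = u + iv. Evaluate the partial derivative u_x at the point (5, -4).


Step 1: f(z) = 4(x+iy)^2 + 4(x+iy) - 3
Step 2: u = 4(x^2 - y^2) + 4x - 3
Step 3: u_x = 8x + 4
Step 4: At (5, -4): u_x = 40 + 4 = 44

44


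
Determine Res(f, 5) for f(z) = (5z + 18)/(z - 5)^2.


Step 1: Pole of order 2 at z = 5
Step 2: Res = lim d/dz [(z - 5)^2 * f(z)] as z -> 5
Step 3: (z - 5)^2 * f(z) = 5z + 18
Step 4: d/dz[5z + 18] = 5

5


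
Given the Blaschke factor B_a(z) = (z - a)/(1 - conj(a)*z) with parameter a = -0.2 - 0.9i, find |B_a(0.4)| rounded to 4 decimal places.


Step 1: Numerator z0 - a = 0.4 - (-0.2 - 0.9i) = 0.6 + 0.9i
Step 2: Denominator 1 - conj(a)*z0 = 1 - (-0.2 + 0.9i)*0.4 = 1.08 - 0.36i
Step 3: |z0 - a|^2 = 0.6^2 + 0.9^2 = 1.17; |1 - conj(a)*z0|^2 = 1.08^2 + (-0.36)^2 = 1.296
Step 4: |B_a(0.4)| = sqrt(1.17 / 1.296) = sqrt(0.902778)
Step 5: = 0.9501

0.9501


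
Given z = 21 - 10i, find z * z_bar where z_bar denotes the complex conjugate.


Step 1: conj(z) = 21 + 10i
Step 2: z * conj(z) = 21^2 + (-10)^2
Step 3: = 441 + 100 = 541

541


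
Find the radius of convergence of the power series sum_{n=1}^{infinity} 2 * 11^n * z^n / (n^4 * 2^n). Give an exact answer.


Step 1: General term a_n = 2 * 11^n / (n^4 * 2^n)
Step 2: By the root test, |a_n|^(1/n) = 2^(1/n) * 11 / (n^(4/n) * 2) -> 11/2 as n -> infinity (since 2^(1/n) -> 1 and n^(4/n) -> 1)
Step 3: R = 1/lim|a_n|^(1/n) = 2/11

2/11


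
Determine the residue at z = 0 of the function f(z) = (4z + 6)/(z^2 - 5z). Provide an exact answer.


Step 1: Q(z) = z^2 - 5z = (z)(z - 5)
Step 2: Q'(z) = 2z - 5
Step 3: Q'(0) = -5, P(0) = 6
Step 4: Res = P(0)/Q'(0) = 6/(-5) = -6/5

-6/5


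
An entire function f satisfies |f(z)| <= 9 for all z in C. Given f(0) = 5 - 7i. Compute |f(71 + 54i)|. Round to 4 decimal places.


Step 1: By Liouville's theorem, a bounded entire function is constant.
Step 2: f(z) = f(0) = 5 - 7i for all z.
Step 3: |f(w)| = |5 - 7i| = sqrt(25 + 49)
Step 4: = 8.6023

8.6023


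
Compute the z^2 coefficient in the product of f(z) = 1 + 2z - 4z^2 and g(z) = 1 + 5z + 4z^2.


Step 1: z^2 term in f*g comes from: (1)*(4z^2) + (2z)*(5z) + (-4z^2)*(1)
Step 2: = 4 + 10 - 4
Step 3: = 10

10


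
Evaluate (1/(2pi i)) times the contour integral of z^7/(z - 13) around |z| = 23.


Step 1: f(z) = z^7, a = 13 is inside |z| = 23
Step 2: By Cauchy integral formula: (1/(2pi*i)) * integral = f(a)
Step 3: f(13) = 13^7 = 62748517

62748517


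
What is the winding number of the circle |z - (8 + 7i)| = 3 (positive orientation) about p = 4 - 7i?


Step 1: Center c = (8, 7), radius = 3
Step 2: |p - c|^2 = (-4)^2 + (-14)^2 = 212
Step 3: r^2 = 9
Step 4: |p-c| > r so winding number = 0

0


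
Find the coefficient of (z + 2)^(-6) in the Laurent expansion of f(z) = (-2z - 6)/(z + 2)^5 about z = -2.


Step 1: Write the numerator in powers of (z + 2): -2z - 6 = -2(z + 2) + (-2*(-2) - 6) = -2(z + 2) - 2
Step 2: Divide by (z + 2)^5: f(z) = -2(z + 2)^(-5) - 2(z + 2)^(-4)
Step 3: This finite sum is the Laurent series of f about z = -2.
Step 4: Only the powers -5 and -4 appear, so the coefficient of (z + 2)^(-6) = 0

0


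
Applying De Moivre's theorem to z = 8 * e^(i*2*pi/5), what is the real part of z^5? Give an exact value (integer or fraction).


Step 1: By De Moivre's theorem, z^5 = 8^5 * e^(i*5*2*pi/5) = 32768 * (cos(2*pi) + i*sin(2*pi))
Step 2: |z|^5 = 8^5 = 32768
Step 3: Reduce the angle mod 2*pi: 2*pi - 2*pi = 0
Step 4: cos(0) = 1
Step 5: Re(z^5) = 32768 * 1 = 32768

32768


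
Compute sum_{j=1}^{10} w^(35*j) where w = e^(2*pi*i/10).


Step 1: The sum sum_{j=1}^{n} w^(k*j) equals n if n | k, else 0.
Step 2: Here n = 10, k = 35
Step 3: Does n divide k? 10 | 35 -> False
Step 4: Sum = 0

0


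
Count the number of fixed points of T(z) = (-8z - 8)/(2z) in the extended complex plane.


Step 1: Fixed points satisfy T(z) = z
Step 2: 2z^2 + 8z + 8 = 0
Step 3: Discriminant = 8^2 - 4*2*8 = 0
Step 4: Number of fixed points = 1

1


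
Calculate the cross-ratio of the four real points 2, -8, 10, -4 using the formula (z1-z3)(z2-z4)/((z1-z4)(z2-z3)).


Step 1: (z1-z3)(z2-z4) = (-8) * (-4) = 32
Step 2: (z1-z4)(z2-z3) = 6 * (-18) = -108
Step 3: Cross-ratio = -32/108 = -8/27

-8/27


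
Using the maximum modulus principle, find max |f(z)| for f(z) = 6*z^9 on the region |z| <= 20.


Step 1: On |z| = 20, |f(z)| = 6 * |z|^9 = 6 * 20^9
Step 2: By maximum modulus principle, maximum is on boundary.
Step 3: Maximum = 6 * 512000000000 = 3072000000000

3072000000000


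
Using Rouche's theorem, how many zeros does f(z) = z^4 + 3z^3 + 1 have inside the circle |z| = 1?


Step 1: On |z| = 1 the three terms have sizes |z^4| = 1^4 = 1, |3z^3| = 3*1^3 = 3, |1| = 1
Step 2: The dominant term is g(z) = 3z^3; let h(z) = z^4 + 1 so f = g + h
Step 3: On |z| = 1: |g| = 3 and |h| <= 1 + 1 = 2
Step 4: Since 3 > 2, |h| < |g| on |z| = 1, so by Rouche f has the same number of zeros as g inside |z| < 1
Step 5: g(z) = 3z^3 has 3 zeros (at the origin, multiplicity 3) inside |z| < 1. Answer = 3

3


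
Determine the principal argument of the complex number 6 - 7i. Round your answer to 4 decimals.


Step 1: z = 6 - 7i
Step 2: arg(z) = atan2(-7, 6)
Step 3: arg(z) = -0.8622

-0.8622


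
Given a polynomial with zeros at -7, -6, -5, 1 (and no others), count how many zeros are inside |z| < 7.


Step 1: Check each root:
  z = -7: |-7| = 7 >= 7
  z = -6: |-6| = 6 < 7
  z = -5: |-5| = 5 < 7
  z = 1: |1| = 1 < 7
Step 2: Count = 3

3


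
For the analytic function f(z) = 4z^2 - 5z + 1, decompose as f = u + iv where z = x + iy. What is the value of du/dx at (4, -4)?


Step 1: f(z) = 4(x+iy)^2 - 5(x+iy) + 1
Step 2: u = 4(x^2 - y^2) - 5x + 1
Step 3: u_x = 8x - 5
Step 4: At (4, -4): u_x = 32 - 5 = 27

27


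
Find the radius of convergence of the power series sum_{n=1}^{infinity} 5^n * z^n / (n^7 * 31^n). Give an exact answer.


Step 1: General term a_n = 5^n / (n^7 * 31^n)
Step 2: By the root test, |a_n|^(1/n) = 5 / (n^(7/n) * 31) -> 5/31 as n -> infinity (since n^(7/n) -> 1)
Step 3: R = 1/lim|a_n|^(1/n) = 31/5

31/5


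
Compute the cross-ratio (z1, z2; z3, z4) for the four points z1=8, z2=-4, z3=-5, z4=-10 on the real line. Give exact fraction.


Step 1: (z1-z3)(z2-z4) = 13 * 6 = 78
Step 2: (z1-z4)(z2-z3) = 18 * 1 = 18
Step 3: Cross-ratio = 78/18 = 13/3

13/3


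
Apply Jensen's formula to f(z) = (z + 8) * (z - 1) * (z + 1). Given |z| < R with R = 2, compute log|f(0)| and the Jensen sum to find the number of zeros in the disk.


Jensen's formula: (1/2pi)*integral log|f(Re^it)|dt = log|f(0)| + sum_{|a_k|<R} log(R/|a_k|)
Step 1: f(0) = 8 * (-1) * 1 = -8
Step 2: log|f(0)| = log|-8| + log|1| + log|-1| = 2.0794
Step 3: Zeros inside |z| < 2: 1, -1
Step 4: Jensen sum = log(2/1) + log(2/1) = 1.3863
Step 5: n(R) = number of terms in the Jensen sum = count of zeros inside |z| < 2 = 2

2


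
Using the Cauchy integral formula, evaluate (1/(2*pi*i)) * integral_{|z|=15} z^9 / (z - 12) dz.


Step 1: f(z) = z^9, a = 12 is inside |z| = 15
Step 2: By Cauchy integral formula: (1/(2pi*i)) * integral = f(a)
Step 3: f(12) = 12^9 = 5159780352

5159780352


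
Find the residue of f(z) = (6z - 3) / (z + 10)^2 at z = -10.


Step 1: Pole of order 2 at z = -10
Step 2: Res = lim d/dz [(z + 10)^2 * f(z)] as z -> -10
Step 3: (z + 10)^2 * f(z) = 6z - 3
Step 4: d/dz[6z - 3] = 6

6


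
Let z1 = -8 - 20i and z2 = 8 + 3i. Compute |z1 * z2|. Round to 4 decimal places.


Step 1: |z1| = sqrt((-8)^2 + (-20)^2) = sqrt(464)
Step 2: |z2| = sqrt(8^2 + 3^2) = sqrt(73)
Step 3: |z1*z2| = |z1|*|z2| = sqrt(464) * sqrt(73) = sqrt(464 * 73) = sqrt(33872)
Step 4: = 184.0435

184.0435


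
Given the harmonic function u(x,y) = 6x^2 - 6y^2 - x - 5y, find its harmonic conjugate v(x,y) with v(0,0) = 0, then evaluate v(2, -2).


Step 1: v_x = -u_y = 12y + 5
Step 2: v_y = u_x = 12x - 1
Step 3: v = 12xy + 5x - y + C
Step 4: v(0,0) = 0 => C = 0
Step 5: v(2, -2) = -36

-36


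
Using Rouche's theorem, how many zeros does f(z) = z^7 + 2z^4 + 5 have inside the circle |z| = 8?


Step 1: On |z| = 8 the three terms have sizes |z^7| = 8^7 = 2097152, |2z^4| = 2*8^4 = 8192, |5| = 5
Step 2: The dominant term is g(z) = z^7; let h(z) = 2z^4 + 5 so f = g + h
Step 3: On |z| = 8: |g| = 2097152 and |h| <= 8192 + 5 = 8197
Step 4: Since 2097152 > 8197, |h| < |g| on |z| = 8, so by Rouche f has the same number of zeros as g inside |z| < 8
Step 5: g(z) = z^7 has 7 zeros (all at the origin) inside |z| < 8. Answer = 7

7


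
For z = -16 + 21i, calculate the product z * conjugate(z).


Step 1: conj(z) = -16 - 21i
Step 2: z * conj(z) = (-16)^2 + 21^2
Step 3: = 256 + 441 = 697

697


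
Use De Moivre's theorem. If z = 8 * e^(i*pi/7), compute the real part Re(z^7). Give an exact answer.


Step 1: By De Moivre's theorem, z^7 = 8^7 * e^(i*7*pi/7) = 2097152 * (cos(pi) + i*sin(pi))
Step 2: |z|^7 = 8^7 = 2097152
Step 3: The angle pi already lies in [0, 2*pi)
Step 4: cos(pi) = -1
Step 5: Re(z^7) = 2097152 * (-1) = -2097152

-2097152


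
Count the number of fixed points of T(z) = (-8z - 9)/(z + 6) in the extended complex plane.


Step 1: Fixed points satisfy T(z) = z
Step 2: z^2 + 14z + 9 = 0
Step 3: Discriminant = 14^2 - 4*1*9 = 160
Step 4: Number of fixed points = 2

2


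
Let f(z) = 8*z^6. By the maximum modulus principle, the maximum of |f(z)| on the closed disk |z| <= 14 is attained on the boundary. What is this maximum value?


Step 1: On |z| = 14, |f(z)| = 8 * |z|^6 = 8 * 14^6
Step 2: By maximum modulus principle, maximum is on boundary.
Step 3: Maximum = 8 * 7529536 = 60236288

60236288


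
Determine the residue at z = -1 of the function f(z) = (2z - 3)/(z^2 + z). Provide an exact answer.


Step 1: Q(z) = z^2 + z = (z + 1)(z)
Step 2: Q'(z) = 2z + 1
Step 3: Q'(-1) = -1, P(-1) = -5
Step 4: Res = P(-1)/Q'(-1) = -5/(-1) = 5

5


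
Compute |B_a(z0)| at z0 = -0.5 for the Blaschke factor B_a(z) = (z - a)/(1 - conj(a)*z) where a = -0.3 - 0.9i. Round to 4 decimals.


Step 1: Numerator z0 - a = -0.5 - (-0.3 - 0.9i) = -0.2 + 0.9i
Step 2: Denominator 1 - conj(a)*z0 = 1 - (-0.3 + 0.9i)*(-0.5) = 0.85 + 0.45i
Step 3: |z0 - a|^2 = (-0.2)^2 + 0.9^2 = 0.85; |1 - conj(a)*z0|^2 = 0.85^2 + 0.45^2 = 0.925
Step 4: |B_a(-0.5)| = sqrt(0.85 / 0.925) = sqrt(0.918919)
Step 5: = 0.9586

0.9586


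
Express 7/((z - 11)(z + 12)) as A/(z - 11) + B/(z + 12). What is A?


Step 1: Multiply both sides by (z - 11) and set z = 11
Step 2: A = 7 / (11 + 12)
Step 3: A = 7 / 23
Step 4: A = 7/23

7/23


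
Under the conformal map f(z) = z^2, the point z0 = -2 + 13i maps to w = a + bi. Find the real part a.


Step 1: z0 = -2 + 13i
Step 2: z0^2 = (-2)^2 - 13^2 - 52i
Step 3: real part = 4 - 169 = -165

-165


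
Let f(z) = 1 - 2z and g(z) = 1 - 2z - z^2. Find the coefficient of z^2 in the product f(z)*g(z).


Step 1: z^2 term in f*g comes from: (1)*(-z^2) + (-2z)*(-2z) + (0)*(1)
Step 2: = -1 + 4 + 0
Step 3: = 3

3


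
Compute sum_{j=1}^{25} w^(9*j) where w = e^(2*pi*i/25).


Step 1: The sum sum_{j=1}^{n} w^(k*j) equals n if n | k, else 0.
Step 2: Here n = 25, k = 9
Step 3: Does n divide k? 25 | 9 -> False
Step 4: Sum = 0

0


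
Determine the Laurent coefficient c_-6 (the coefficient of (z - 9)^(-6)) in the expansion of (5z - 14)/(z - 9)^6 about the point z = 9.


Step 1: Write the numerator in powers of (z - 9): 5z - 14 = 5(z - 9) + (5*9 - 14) = 5(z - 9) + 31
Step 2: Divide by (z - 9)^6: f(z) = 31(z - 9)^(-6) + 5(z - 9)^(-5)
Step 3: This finite sum is the Laurent series of f about z = 9.
Step 4: Coefficient of (z - 9)^(-6) = 5*9 - 14 = 31

31


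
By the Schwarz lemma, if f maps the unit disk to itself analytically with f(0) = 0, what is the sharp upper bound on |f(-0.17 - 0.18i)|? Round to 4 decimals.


Step 1: Schwarz lemma: if f: D -> D is analytic with f(0) = 0, then |f(z)| <= |z| for all z in D, and this is sharp (f(z) = z).
Step 2: |z0|^2 = (-0.17)^2 + (-0.18)^2 = 0.0613
Step 3: |z0| = sqrt(0.0613) = 0.247588
Step 4: Best bound = |z0| = 0.2476

0.2476


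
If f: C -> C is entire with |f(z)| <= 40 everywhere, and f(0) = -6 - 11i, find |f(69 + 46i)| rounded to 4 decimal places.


Step 1: By Liouville's theorem, a bounded entire function is constant.
Step 2: f(z) = f(0) = -6 - 11i for all z.
Step 3: |f(w)| = |-6 - 11i| = sqrt(36 + 121)
Step 4: = 12.53

12.53


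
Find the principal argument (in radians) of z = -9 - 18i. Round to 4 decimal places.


Step 1: z = -9 - 18i
Step 2: arg(z) = atan2(-18, -9)
Step 3: arg(z) = -2.0344

-2.0344


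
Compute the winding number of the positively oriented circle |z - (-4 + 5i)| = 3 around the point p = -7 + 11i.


Step 1: Center c = (-4, 5), radius = 3
Step 2: |p - c|^2 = (-3)^2 + 6^2 = 45
Step 3: r^2 = 9
Step 4: |p-c| > r so winding number = 0

0


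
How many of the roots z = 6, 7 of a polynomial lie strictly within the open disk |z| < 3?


Step 1: Check each root:
  z = 6: |6| = 6 >= 3
  z = 7: |7| = 7 >= 3
Step 2: Count = 0

0


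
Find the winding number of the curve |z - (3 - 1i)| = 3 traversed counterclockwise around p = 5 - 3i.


Step 1: Center c = (3, -1), radius = 3
Step 2: |p - c|^2 = 2^2 + (-2)^2 = 8
Step 3: r^2 = 9
Step 4: |p-c| < r so winding number = 1

1


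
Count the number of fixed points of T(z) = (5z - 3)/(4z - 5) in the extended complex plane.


Step 1: Fixed points satisfy T(z) = z
Step 2: 4z^2 - 10z + 3 = 0
Step 3: Discriminant = (-10)^2 - 4*4*3 = 52
Step 4: Number of fixed points = 2

2


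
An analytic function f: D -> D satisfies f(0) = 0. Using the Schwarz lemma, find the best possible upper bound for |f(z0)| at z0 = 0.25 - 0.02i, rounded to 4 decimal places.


Step 1: Schwarz lemma: if f: D -> D is analytic with f(0) = 0, then |f(z)| <= |z| for all z in D, and this is sharp (f(z) = z).
Step 2: |z0|^2 = 0.25^2 + (-0.02)^2 = 0.0629
Step 3: |z0| = sqrt(0.0629) = 0.250799
Step 4: Best bound = |z0| = 0.2508

0.2508


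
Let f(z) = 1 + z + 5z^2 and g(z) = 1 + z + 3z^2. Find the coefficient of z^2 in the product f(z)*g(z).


Step 1: z^2 term in f*g comes from: (1)*(3z^2) + (z)*(z) + (5z^2)*(1)
Step 2: = 3 + 1 + 5
Step 3: = 9

9


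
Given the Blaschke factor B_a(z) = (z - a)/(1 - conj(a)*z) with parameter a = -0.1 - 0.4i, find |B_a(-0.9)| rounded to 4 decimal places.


Step 1: Numerator z0 - a = -0.9 - (-0.1 - 0.4i) = -0.8 + 0.4i
Step 2: Denominator 1 - conj(a)*z0 = 1 - (-0.1 + 0.4i)*(-0.9) = 0.91 + 0.36i
Step 3: |z0 - a|^2 = (-0.8)^2 + 0.4^2 = 0.8; |1 - conj(a)*z0|^2 = 0.91^2 + 0.36^2 = 0.9577
Step 4: |B_a(-0.9)| = sqrt(0.8 / 0.9577) = sqrt(0.835335)
Step 5: = 0.914

0.914


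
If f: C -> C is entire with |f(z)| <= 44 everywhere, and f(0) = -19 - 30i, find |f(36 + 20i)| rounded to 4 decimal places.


Step 1: By Liouville's theorem, a bounded entire function is constant.
Step 2: f(z) = f(0) = -19 - 30i for all z.
Step 3: |f(w)| = |-19 - 30i| = sqrt(361 + 900)
Step 4: = 35.5106

35.5106


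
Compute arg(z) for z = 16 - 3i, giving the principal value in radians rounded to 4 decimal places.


Step 1: z = 16 - 3i
Step 2: arg(z) = atan2(-3, 16)
Step 3: arg(z) = -0.1853

-0.1853


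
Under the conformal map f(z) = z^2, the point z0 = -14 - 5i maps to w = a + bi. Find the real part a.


Step 1: z0 = -14 - 5i
Step 2: z0^2 = (-14)^2 - (-5)^2 + 140i
Step 3: real part = 196 - 25 = 171

171


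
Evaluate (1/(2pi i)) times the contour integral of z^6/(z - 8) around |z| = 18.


Step 1: f(z) = z^6, a = 8 is inside |z| = 18
Step 2: By Cauchy integral formula: (1/(2pi*i)) * integral = f(a)
Step 3: f(8) = 8^6 = 262144

262144


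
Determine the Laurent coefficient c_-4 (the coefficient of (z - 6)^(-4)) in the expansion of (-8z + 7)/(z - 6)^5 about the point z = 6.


Step 1: Write the numerator in powers of (z - 6): -8z + 7 = -8(z - 6) + (-8*6 + 7) = -8(z - 6) - 41
Step 2: Divide by (z - 6)^5: f(z) = -41(z - 6)^(-5) - 8(z - 6)^(-4)
Step 3: This finite sum is the Laurent series of f about z = 6.
Step 4: Coefficient of (z - 6)^(-4) = coefficient of (z - 6) in the re-centred numerator = -8

-8


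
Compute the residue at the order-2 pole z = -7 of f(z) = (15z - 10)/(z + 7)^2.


Step 1: Pole of order 2 at z = -7
Step 2: Res = lim d/dz [(z + 7)^2 * f(z)] as z -> -7
Step 3: (z + 7)^2 * f(z) = 15z - 10
Step 4: d/dz[15z - 10] = 15

15


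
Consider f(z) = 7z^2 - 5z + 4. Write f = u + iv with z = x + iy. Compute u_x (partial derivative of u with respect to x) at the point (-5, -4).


Step 1: f(z) = 7(x+iy)^2 - 5(x+iy) + 4
Step 2: u = 7(x^2 - y^2) - 5x + 4
Step 3: u_x = 14x - 5
Step 4: At (-5, -4): u_x = -70 - 5 = -75

-75


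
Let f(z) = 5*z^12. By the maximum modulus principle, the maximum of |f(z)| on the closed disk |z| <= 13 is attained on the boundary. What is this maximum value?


Step 1: On |z| = 13, |f(z)| = 5 * |z|^12 = 5 * 13^12
Step 2: By maximum modulus principle, maximum is on boundary.
Step 3: Maximum = 5 * 23298085122481 = 116490425612405

116490425612405


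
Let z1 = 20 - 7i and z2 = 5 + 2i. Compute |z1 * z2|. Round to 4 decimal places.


Step 1: |z1| = sqrt(20^2 + (-7)^2) = sqrt(449)
Step 2: |z2| = sqrt(5^2 + 2^2) = sqrt(29)
Step 3: |z1*z2| = |z1|*|z2| = sqrt(449) * sqrt(29) = sqrt(449 * 29) = sqrt(13021)
Step 4: = 114.1096

114.1096


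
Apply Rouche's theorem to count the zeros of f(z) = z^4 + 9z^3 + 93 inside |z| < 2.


Step 1: On |z| = 2 the three terms have sizes |z^4| = 2^4 = 16, |9z^3| = 9*2^3 = 72, |93| = 93
Step 2: The dominant term is g(z) = 93; let h(z) = z^4 + 9z^3 so f = g + h
Step 3: On |z| = 2: |g| = 93 and |h| <= 16 + 72 = 88
Step 4: Since 93 > 88, |h| < |g| on |z| = 2, so by Rouche f has the same number of zeros as g inside |z| < 2
Step 5: g(z) = 93 is a nonzero constant with no zeros inside |z| < 2. Answer = 0

0


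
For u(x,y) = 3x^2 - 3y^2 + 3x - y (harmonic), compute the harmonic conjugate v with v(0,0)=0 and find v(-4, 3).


Step 1: v_x = -u_y = 6y + 1
Step 2: v_y = u_x = 6x + 3
Step 3: v = 6xy + x + 3y + C
Step 4: v(0,0) = 0 => C = 0
Step 5: v(-4, 3) = -67

-67


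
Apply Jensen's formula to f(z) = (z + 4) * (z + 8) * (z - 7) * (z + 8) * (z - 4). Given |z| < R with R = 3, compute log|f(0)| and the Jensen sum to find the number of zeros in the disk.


Jensen's formula: (1/2pi)*integral log|f(Re^it)|dt = log|f(0)| + sum_{|a_k|<R} log(R/|a_k|)
Step 1: f(0) = 4 * 8 * (-7) * 8 * (-4) = 7168
Step 2: log|f(0)| = log|-4| + log|-8| + log|7| + log|-8| + log|4| = 8.8774
Step 3: Zeros inside |z| < 3: none
Step 4: Jensen sum = (empty sum) = 0
Step 5: n(R) = number of terms in the Jensen sum = count of zeros inside |z| < 3 = 0

0


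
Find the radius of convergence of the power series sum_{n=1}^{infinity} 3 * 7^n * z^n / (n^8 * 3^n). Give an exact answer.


Step 1: General term a_n = 3 * 7^n / (n^8 * 3^n)
Step 2: By the root test, |a_n|^(1/n) = 3^(1/n) * 7 / (n^(8/n) * 3) -> 7/3 as n -> infinity (since 3^(1/n) -> 1 and n^(8/n) -> 1)
Step 3: R = 1/lim|a_n|^(1/n) = 3/7

3/7


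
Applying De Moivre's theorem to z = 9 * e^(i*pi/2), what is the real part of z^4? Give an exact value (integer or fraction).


Step 1: By De Moivre's theorem, z^4 = 9^4 * e^(i*4*pi/2) = 6561 * (cos(2*pi) + i*sin(2*pi))
Step 2: |z|^4 = 9^4 = 6561
Step 3: Reduce the angle mod 2*pi: 2*pi - 2*pi = 0
Step 4: cos(0) = 1
Step 5: Re(z^4) = 6561 * 1 = 6561

6561


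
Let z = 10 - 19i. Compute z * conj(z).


Step 1: conj(z) = 10 + 19i
Step 2: z * conj(z) = 10^2 + (-19)^2
Step 3: = 100 + 361 = 461

461


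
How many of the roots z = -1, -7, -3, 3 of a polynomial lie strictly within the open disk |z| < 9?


Step 1: Check each root:
  z = -1: |-1| = 1 < 9
  z = -7: |-7| = 7 < 9
  z = -3: |-3| = 3 < 9
  z = 3: |3| = 3 < 9
Step 2: Count = 4

4


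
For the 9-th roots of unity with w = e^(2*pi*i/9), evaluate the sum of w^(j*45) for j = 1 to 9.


Step 1: The sum sum_{j=1}^{n} w^(k*j) equals n if n | k, else 0.
Step 2: Here n = 9, k = 45
Step 3: Does n divide k? 9 | 45 -> True
Step 4: Sum = 9

9


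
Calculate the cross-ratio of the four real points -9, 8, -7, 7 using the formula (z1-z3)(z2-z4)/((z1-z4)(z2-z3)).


Step 1: (z1-z3)(z2-z4) = (-2) * 1 = -2
Step 2: (z1-z4)(z2-z3) = (-16) * 15 = -240
Step 3: Cross-ratio = 2/240 = 1/120

1/120


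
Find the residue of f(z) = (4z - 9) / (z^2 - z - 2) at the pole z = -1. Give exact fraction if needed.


Step 1: Q(z) = z^2 - z - 2 = (z + 1)(z - 2)
Step 2: Q'(z) = 2z - 1
Step 3: Q'(-1) = -3, P(-1) = -13
Step 4: Res = P(-1)/Q'(-1) = -13/(-3) = 13/3

13/3


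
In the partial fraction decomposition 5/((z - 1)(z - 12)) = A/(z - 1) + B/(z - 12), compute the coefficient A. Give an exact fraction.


Step 1: Multiply both sides by (z - 1) and set z = 1
Step 2: A = 5 / (1 - 12)
Step 3: A = 5 / (-11)
Step 4: A = -5/11

-5/11


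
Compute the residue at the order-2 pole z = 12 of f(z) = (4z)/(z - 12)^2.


Step 1: Pole of order 2 at z = 12
Step 2: Res = lim d/dz [(z - 12)^2 * f(z)] as z -> 12
Step 3: (z - 12)^2 * f(z) = 4z
Step 4: d/dz[4z] = 4

4


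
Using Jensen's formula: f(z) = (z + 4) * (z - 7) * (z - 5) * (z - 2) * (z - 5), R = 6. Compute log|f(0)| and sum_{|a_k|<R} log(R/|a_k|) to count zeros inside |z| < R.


Jensen's formula: (1/2pi)*integral log|f(Re^it)|dt = log|f(0)| + sum_{|a_k|<R} log(R/|a_k|)
Step 1: f(0) = 4 * (-7) * (-5) * (-2) * (-5) = 1400
Step 2: log|f(0)| = log|-4| + log|7| + log|5| + log|2| + log|5| = 7.2442
Step 3: Zeros inside |z| < 6: -4, 5, 2, 5
Step 4: Jensen sum = log(6/4) + log(6/5) + log(6/2) + log(6/5) = 1.8687
Step 5: n(R) = number of terms in the Jensen sum = count of zeros inside |z| < 6 = 4

4


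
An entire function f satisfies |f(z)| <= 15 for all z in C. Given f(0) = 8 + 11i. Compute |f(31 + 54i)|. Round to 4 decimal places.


Step 1: By Liouville's theorem, a bounded entire function is constant.
Step 2: f(z) = f(0) = 8 + 11i for all z.
Step 3: |f(w)| = |8 + 11i| = sqrt(64 + 121)
Step 4: = 13.6015

13.6015


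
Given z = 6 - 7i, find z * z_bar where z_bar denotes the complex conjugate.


Step 1: conj(z) = 6 + 7i
Step 2: z * conj(z) = 6^2 + (-7)^2
Step 3: = 36 + 49 = 85

85


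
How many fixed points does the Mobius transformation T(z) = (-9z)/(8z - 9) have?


Step 1: Fixed points satisfy T(z) = z
Step 2: 8z^2 = 0
Step 3: Discriminant = 0^2 - 4*8*0 = 0
Step 4: Number of fixed points = 1

1


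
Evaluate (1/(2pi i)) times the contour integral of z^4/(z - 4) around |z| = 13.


Step 1: f(z) = z^4, a = 4 is inside |z| = 13
Step 2: By Cauchy integral formula: (1/(2pi*i)) * integral = f(a)
Step 3: f(4) = 4^4 = 256

256


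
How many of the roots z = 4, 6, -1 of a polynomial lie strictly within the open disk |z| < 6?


Step 1: Check each root:
  z = 4: |4| = 4 < 6
  z = 6: |6| = 6 >= 6
  z = -1: |-1| = 1 < 6
Step 2: Count = 2

2


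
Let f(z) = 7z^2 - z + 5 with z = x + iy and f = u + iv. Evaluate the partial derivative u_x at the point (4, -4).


Step 1: f(z) = 7(x+iy)^2 - (x+iy) + 5
Step 2: u = 7(x^2 - y^2) - x + 5
Step 3: u_x = 14x - 1
Step 4: At (4, -4): u_x = 56 - 1 = 55

55


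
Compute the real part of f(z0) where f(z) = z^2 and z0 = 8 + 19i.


Step 1: z0 = 8 + 19i
Step 2: z0^2 = 8^2 - 19^2 + 304i
Step 3: real part = 64 - 361 = -297

-297


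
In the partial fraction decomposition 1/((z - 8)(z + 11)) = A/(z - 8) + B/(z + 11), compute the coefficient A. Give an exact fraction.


Step 1: Multiply both sides by (z - 8) and set z = 8
Step 2: A = 1 / (8 + 11)
Step 3: A = 1 / 19
Step 4: A = 1/19

1/19


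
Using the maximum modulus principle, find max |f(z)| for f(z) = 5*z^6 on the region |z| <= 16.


Step 1: On |z| = 16, |f(z)| = 5 * |z|^6 = 5 * 16^6
Step 2: By maximum modulus principle, maximum is on boundary.
Step 3: Maximum = 5 * 16777216 = 83886080

83886080


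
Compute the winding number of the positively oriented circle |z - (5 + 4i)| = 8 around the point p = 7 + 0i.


Step 1: Center c = (5, 4), radius = 8
Step 2: |p - c|^2 = 2^2 + (-4)^2 = 20
Step 3: r^2 = 64
Step 4: |p-c| < r so winding number = 1

1


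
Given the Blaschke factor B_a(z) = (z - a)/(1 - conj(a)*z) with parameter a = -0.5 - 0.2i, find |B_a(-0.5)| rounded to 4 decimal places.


Step 1: Numerator z0 - a = -0.5 - (-0.5 - 0.2i) = 0 + 0.2i
Step 2: Denominator 1 - conj(a)*z0 = 1 - (-0.5 + 0.2i)*(-0.5) = 0.75 + 0.1i
Step 3: |z0 - a|^2 = 0^2 + 0.2^2 = 0.04; |1 - conj(a)*z0|^2 = 0.75^2 + 0.1^2 = 0.5725
Step 4: |B_a(-0.5)| = sqrt(0.04 / 0.5725) = sqrt(0.069869)
Step 5: = 0.2643

0.2643


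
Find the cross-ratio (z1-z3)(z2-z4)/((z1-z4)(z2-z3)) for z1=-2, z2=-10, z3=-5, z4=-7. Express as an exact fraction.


Step 1: (z1-z3)(z2-z4) = 3 * (-3) = -9
Step 2: (z1-z4)(z2-z3) = 5 * (-5) = -25
Step 3: Cross-ratio = 9/25 = 9/25

9/25


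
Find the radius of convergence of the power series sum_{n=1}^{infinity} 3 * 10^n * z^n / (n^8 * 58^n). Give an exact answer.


Step 1: General term a_n = 3 * 10^n / (n^8 * 58^n)
Step 2: By the root test, |a_n|^(1/n) = 3^(1/n) * 10 / (n^(8/n) * 58) -> 10/58 as n -> infinity (since 3^(1/n) -> 1 and n^(8/n) -> 1)
Step 3: R = 1/lim|a_n|^(1/n) = 58/10 = 29/5

29/5


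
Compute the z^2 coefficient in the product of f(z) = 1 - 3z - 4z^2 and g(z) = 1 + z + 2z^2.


Step 1: z^2 term in f*g comes from: (1)*(2z^2) + (-3z)*(z) + (-4z^2)*(1)
Step 2: = 2 - 3 - 4
Step 3: = -5

-5


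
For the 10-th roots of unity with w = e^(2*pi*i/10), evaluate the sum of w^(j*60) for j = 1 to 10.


Step 1: The sum sum_{j=1}^{n} w^(k*j) equals n if n | k, else 0.
Step 2: Here n = 10, k = 60
Step 3: Does n divide k? 10 | 60 -> True
Step 4: Sum = 10

10


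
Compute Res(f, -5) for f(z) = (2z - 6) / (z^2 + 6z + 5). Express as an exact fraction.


Step 1: Q(z) = z^2 + 6z + 5 = (z + 5)(z + 1)
Step 2: Q'(z) = 2z + 6
Step 3: Q'(-5) = -4, P(-5) = -16
Step 4: Res = P(-5)/Q'(-5) = -16/(-4) = 4

4


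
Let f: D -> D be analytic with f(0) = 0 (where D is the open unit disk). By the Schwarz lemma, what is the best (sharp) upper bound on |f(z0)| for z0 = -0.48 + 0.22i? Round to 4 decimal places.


Step 1: Schwarz lemma: if f: D -> D is analytic with f(0) = 0, then |f(z)| <= |z| for all z in D, and this is sharp (f(z) = z).
Step 2: |z0|^2 = (-0.48)^2 + 0.22^2 = 0.2788
Step 3: |z0| = sqrt(0.2788) = 0.528015
Step 4: Best bound = |z0| = 0.528

0.528


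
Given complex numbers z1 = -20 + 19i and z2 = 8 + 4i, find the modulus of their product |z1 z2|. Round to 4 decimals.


Step 1: |z1| = sqrt((-20)^2 + 19^2) = sqrt(761)
Step 2: |z2| = sqrt(8^2 + 4^2) = sqrt(80)
Step 3: |z1*z2| = |z1|*|z2| = sqrt(761) * sqrt(80) = sqrt(761 * 80) = sqrt(60880)
Step 4: = 246.7387

246.7387


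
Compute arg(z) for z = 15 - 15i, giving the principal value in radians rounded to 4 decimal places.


Step 1: z = 15 - 15i
Step 2: arg(z) = atan2(-15, 15)
Step 3: arg(z) = -0.7854

-0.7854


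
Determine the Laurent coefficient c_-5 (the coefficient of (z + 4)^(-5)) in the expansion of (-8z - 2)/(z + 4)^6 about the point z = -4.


Step 1: Write the numerator in powers of (z + 4): -8z - 2 = -8(z + 4) + (-8*(-4) - 2) = -8(z + 4) + 30
Step 2: Divide by (z + 4)^6: f(z) = 30(z + 4)^(-6) - 8(z + 4)^(-5)
Step 3: This finite sum is the Laurent series of f about z = -4.
Step 4: Coefficient of (z + 4)^(-5) = coefficient of (z + 4) in the re-centred numerator = -8

-8


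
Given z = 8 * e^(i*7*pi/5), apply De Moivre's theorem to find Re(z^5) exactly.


Step 1: By De Moivre's theorem, z^5 = 8^5 * e^(i*5*7*pi/5) = 32768 * (cos(7*pi) + i*sin(7*pi))
Step 2: |z|^5 = 8^5 = 32768
Step 3: Reduce the angle mod 2*pi: 7*pi - 6*pi = pi
Step 4: cos(pi) = -1
Step 5: Re(z^5) = 32768 * (-1) = -32768

-32768


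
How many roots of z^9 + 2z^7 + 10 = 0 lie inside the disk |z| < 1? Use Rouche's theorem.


Step 1: On |z| = 1 the three terms have sizes |z^9| = 1^9 = 1, |2z^7| = 2*1^7 = 2, |10| = 10
Step 2: The dominant term is g(z) = 10; let h(z) = z^9 + 2z^7 so f = g + h
Step 3: On |z| = 1: |g| = 10 and |h| <= 1 + 2 = 3
Step 4: Since 10 > 3, |h| < |g| on |z| = 1, so by Rouche f has the same number of zeros as g inside |z| < 1
Step 5: g(z) = 10 is a nonzero constant with no zeros inside |z| < 1. Answer = 0

0


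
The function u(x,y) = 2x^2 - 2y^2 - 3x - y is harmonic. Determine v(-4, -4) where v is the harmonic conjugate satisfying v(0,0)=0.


Step 1: v_x = -u_y = 4y + 1
Step 2: v_y = u_x = 4x - 3
Step 3: v = 4xy + x - 3y + C
Step 4: v(0,0) = 0 => C = 0
Step 5: v(-4, -4) = 72

72


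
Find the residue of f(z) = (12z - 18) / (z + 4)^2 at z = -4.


Step 1: Pole of order 2 at z = -4
Step 2: Res = lim d/dz [(z + 4)^2 * f(z)] as z -> -4
Step 3: (z + 4)^2 * f(z) = 12z - 18
Step 4: d/dz[12z - 18] = 12

12


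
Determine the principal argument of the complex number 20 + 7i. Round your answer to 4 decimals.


Step 1: z = 20 + 7i
Step 2: arg(z) = atan2(7, 20)
Step 3: arg(z) = 0.3367

0.3367


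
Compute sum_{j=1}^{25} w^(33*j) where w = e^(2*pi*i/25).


Step 1: The sum sum_{j=1}^{n} w^(k*j) equals n if n | k, else 0.
Step 2: Here n = 25, k = 33
Step 3: Does n divide k? 25 | 33 -> False
Step 4: Sum = 0

0


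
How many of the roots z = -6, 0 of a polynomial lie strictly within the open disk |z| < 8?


Step 1: Check each root:
  z = -6: |-6| = 6 < 8
  z = 0: |0| = 0 < 8
Step 2: Count = 2

2


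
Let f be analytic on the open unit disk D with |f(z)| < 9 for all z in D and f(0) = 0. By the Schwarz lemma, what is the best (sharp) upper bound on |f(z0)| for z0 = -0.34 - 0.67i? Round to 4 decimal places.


Step 1: g = f/9 maps D -> D with g(0) = 0, so by the Schwarz lemma |g(z)| <= |z|, i.e. |f(z)| <= 9|z|; this is sharp (f(z) = 9z).
Step 2: |z0|^2 = (-0.34)^2 + (-0.67)^2 = 0.5645
Step 3: |z0| = sqrt(0.5645) = 0.751332
Step 4: Best bound = 9 * |z0| = 9 * 0.751332 = 6.762

6.762


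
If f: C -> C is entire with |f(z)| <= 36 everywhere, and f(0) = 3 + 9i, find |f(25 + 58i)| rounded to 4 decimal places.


Step 1: By Liouville's theorem, a bounded entire function is constant.
Step 2: f(z) = f(0) = 3 + 9i for all z.
Step 3: |f(w)| = |3 + 9i| = sqrt(9 + 81)
Step 4: = 9.4868

9.4868


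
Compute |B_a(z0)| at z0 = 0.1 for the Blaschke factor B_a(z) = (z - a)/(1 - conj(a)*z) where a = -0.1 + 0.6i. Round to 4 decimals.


Step 1: Numerator z0 - a = 0.1 - (-0.1 + 0.6i) = 0.2 - 0.6i
Step 2: Denominator 1 - conj(a)*z0 = 1 - (-0.1 - 0.6i)*0.1 = 1.01 + 0.06i
Step 3: |z0 - a|^2 = 0.2^2 + (-0.6)^2 = 0.4; |1 - conj(a)*z0|^2 = 1.01^2 + 0.06^2 = 1.0237
Step 4: |B_a(0.1)| = sqrt(0.4 / 1.0237) = sqrt(0.390739)
Step 5: = 0.6251

0.6251
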